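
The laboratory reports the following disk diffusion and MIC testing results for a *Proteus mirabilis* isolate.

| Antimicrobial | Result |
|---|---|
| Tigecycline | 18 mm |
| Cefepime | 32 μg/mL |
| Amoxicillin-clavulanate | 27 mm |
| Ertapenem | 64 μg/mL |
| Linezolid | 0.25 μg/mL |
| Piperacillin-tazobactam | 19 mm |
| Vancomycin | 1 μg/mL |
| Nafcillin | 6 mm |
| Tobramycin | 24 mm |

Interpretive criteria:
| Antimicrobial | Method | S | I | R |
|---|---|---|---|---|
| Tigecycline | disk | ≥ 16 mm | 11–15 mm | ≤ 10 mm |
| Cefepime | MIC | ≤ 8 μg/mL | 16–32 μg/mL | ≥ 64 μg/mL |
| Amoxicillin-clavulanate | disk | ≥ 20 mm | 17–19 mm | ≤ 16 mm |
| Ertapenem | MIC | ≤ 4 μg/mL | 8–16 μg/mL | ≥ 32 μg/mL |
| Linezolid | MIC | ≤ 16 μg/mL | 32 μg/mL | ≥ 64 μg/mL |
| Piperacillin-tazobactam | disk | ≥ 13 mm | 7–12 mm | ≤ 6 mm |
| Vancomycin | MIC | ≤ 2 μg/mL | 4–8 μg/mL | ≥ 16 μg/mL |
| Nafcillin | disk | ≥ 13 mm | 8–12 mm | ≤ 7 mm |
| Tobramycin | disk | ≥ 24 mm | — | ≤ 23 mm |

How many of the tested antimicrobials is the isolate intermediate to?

1

Tigecycline 18 mm: ≥ 16 mm → S
Cefepime: 32 μg/mL is in 16–32 μg/mL → I
Amoxicillin-clavulanate: 27 mm is ≥ 20 mm — susceptible
Ertapenem: 64 μg/mL is ≥ 32 μg/mL ⇒ resistant
Linezolid (0.25 μg/mL) ≤ 16 μg/mL → S
Piperacillin-tazobactam 19 mm: ≥ 13 mm → susceptible
Vancomycin: 1 μg/mL is ≤ 2 μg/mL — S
Nafcillin: 6 mm is ≤ 7 mm ⇒ Resistant
Tobramycin: 24 mm is ≥ 24 mm ⇒ S
Intermediate: 1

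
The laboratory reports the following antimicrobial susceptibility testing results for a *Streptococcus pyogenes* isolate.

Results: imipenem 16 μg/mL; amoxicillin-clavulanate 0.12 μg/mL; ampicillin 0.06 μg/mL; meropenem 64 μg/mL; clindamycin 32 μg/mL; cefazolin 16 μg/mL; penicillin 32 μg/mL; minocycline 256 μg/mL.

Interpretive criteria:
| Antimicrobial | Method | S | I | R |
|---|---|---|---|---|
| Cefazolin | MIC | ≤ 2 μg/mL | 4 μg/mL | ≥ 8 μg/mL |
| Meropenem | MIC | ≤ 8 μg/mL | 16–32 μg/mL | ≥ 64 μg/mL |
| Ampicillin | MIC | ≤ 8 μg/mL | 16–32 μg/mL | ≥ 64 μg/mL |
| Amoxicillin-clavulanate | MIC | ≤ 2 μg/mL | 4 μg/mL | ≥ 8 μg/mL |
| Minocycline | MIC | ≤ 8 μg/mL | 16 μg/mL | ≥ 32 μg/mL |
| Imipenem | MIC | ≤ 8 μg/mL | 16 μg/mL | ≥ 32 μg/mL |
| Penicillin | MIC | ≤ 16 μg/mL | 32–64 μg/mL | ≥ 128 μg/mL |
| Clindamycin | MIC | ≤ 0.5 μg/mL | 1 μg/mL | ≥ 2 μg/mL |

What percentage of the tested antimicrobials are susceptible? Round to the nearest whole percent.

Imipenem 16 μg/mL: = 16 μg/mL ⇒ intermediate
Amoxicillin-clavulanate (0.12 μg/mL) ≤ 2 μg/mL — S
Ampicillin 0.06 μg/mL: ≤ 8 μg/mL → Susceptible
Meropenem (64 μg/mL) ≥ 64 μg/mL → Resistant
Clindamycin 32 μg/mL: ≥ 2 μg/mL → Resistant
Cefazolin: 16 μg/mL is ≥ 8 μg/mL — resistant
Penicillin 32 μg/mL: in 32–64 μg/mL → intermediate
Minocycline 256 μg/mL: ≥ 32 μg/mL ⇒ resistant
Susceptible: 2/8

25%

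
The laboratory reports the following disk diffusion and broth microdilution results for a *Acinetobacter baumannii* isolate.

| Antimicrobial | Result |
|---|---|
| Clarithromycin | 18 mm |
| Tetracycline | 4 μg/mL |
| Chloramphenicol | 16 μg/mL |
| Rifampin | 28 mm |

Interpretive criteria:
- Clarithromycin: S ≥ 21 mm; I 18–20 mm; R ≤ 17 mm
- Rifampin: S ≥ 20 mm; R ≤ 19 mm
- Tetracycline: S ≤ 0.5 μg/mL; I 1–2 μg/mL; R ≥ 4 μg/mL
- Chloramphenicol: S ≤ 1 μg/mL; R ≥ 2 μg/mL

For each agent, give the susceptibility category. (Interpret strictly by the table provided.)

Clarithromycin (18 mm) in 18–20 mm — intermediate
Tetracycline 4 μg/mL: ≥ 4 μg/mL ⇒ Resistant
Chloramphenicol: 16 μg/mL is ≥ 2 μg/mL ⇒ Resistant
Rifampin: 28 mm is ≥ 20 mm → Susceptible

I, R, R, S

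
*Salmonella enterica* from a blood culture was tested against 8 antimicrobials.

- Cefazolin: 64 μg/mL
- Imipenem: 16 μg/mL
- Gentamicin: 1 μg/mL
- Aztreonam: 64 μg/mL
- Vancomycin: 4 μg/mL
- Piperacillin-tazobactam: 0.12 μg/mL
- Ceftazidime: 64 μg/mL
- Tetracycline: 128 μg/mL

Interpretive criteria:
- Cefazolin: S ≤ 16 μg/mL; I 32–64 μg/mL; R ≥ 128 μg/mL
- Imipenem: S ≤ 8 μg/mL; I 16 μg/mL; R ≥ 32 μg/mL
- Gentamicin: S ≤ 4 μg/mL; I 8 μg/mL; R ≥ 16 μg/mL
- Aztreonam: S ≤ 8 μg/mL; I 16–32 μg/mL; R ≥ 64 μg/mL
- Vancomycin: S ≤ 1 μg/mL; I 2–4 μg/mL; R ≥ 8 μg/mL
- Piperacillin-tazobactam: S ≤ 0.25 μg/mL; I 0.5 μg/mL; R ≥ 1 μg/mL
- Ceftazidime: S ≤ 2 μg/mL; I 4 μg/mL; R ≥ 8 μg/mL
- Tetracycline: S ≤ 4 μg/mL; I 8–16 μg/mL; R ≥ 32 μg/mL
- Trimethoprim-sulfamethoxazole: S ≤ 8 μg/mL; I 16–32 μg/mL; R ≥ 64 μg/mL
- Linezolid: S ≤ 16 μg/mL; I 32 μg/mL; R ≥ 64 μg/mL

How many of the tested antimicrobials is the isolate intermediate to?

Cefazolin (64 μg/mL) in 32–64 μg/mL ⇒ intermediate
Imipenem (16 μg/mL) = 16 μg/mL ⇒ I
Gentamicin: 1 μg/mL is ≤ 4 μg/mL → Susceptible
Aztreonam 64 μg/mL: ≥ 64 μg/mL ⇒ resistant
Vancomycin (4 μg/mL) in 2–4 μg/mL → I
Piperacillin-tazobactam 0.12 μg/mL: ≤ 0.25 μg/mL → susceptible
Ceftazidime (64 μg/mL) ≥ 8 μg/mL — R
Tetracycline (128 μg/mL) ≥ 32 μg/mL — resistant
Intermediate: 3

3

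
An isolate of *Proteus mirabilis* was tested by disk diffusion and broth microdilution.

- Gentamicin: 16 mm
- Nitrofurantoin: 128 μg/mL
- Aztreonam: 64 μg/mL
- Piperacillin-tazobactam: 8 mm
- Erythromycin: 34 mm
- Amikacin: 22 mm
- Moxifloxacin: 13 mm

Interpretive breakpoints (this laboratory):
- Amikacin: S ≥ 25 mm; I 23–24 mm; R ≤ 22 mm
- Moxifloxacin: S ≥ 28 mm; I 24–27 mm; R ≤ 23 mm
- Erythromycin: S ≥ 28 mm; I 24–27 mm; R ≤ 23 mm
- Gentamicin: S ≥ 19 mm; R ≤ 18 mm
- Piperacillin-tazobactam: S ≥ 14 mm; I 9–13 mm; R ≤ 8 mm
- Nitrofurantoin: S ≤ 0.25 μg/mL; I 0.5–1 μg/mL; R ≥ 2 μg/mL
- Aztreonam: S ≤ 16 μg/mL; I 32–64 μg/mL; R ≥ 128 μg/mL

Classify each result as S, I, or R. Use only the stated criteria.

Gentamicin: 16 mm is ≤ 18 mm → Resistant
Nitrofurantoin: 128 μg/mL is ≥ 2 μg/mL ⇒ resistant
Aztreonam: 64 μg/mL is in 32–64 μg/mL → intermediate
Piperacillin-tazobactam 8 mm: ≤ 8 mm — R
Erythromycin: 34 mm is ≥ 28 mm → S
Amikacin 22 mm: ≤ 22 mm ⇒ R
Moxifloxacin 13 mm: ≤ 23 mm — resistant

R, R, I, R, S, R, R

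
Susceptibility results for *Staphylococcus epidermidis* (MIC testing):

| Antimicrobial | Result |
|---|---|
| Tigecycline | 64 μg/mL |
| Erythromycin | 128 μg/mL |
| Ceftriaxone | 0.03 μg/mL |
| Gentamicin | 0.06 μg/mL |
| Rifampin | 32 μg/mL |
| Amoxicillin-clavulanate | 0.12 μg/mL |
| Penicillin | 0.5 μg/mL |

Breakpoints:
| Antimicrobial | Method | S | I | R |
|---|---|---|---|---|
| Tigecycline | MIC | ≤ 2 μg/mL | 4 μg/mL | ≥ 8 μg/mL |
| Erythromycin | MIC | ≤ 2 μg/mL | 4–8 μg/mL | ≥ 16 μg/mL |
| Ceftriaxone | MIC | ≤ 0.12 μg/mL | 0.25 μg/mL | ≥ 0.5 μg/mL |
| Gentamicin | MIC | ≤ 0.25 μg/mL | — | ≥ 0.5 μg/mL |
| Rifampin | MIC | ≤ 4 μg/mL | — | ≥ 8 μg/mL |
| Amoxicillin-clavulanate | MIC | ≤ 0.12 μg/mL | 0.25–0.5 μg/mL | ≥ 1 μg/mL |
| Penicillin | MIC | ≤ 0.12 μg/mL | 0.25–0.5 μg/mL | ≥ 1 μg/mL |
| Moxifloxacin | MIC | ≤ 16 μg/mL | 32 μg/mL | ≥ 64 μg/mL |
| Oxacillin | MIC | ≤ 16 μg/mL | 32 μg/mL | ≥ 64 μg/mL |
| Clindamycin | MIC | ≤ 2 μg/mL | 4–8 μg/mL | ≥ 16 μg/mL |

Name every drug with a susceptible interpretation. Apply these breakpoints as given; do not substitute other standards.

ceftriaxone, gentamicin, amoxicillin-clavulanate

Tigecycline: 64 μg/mL is ≥ 8 μg/mL → Resistant
Erythromycin 128 μg/mL: ≥ 16 μg/mL — R
Ceftriaxone (0.03 μg/mL) ≤ 0.12 μg/mL → S
Gentamicin: 0.06 μg/mL is ≤ 0.25 μg/mL — S
Rifampin 32 μg/mL: ≥ 8 μg/mL → Resistant
Amoxicillin-clavulanate: 0.12 μg/mL is ≤ 0.12 μg/mL → susceptible
Penicillin (0.5 μg/mL) in 0.25–0.5 μg/mL → Intermediate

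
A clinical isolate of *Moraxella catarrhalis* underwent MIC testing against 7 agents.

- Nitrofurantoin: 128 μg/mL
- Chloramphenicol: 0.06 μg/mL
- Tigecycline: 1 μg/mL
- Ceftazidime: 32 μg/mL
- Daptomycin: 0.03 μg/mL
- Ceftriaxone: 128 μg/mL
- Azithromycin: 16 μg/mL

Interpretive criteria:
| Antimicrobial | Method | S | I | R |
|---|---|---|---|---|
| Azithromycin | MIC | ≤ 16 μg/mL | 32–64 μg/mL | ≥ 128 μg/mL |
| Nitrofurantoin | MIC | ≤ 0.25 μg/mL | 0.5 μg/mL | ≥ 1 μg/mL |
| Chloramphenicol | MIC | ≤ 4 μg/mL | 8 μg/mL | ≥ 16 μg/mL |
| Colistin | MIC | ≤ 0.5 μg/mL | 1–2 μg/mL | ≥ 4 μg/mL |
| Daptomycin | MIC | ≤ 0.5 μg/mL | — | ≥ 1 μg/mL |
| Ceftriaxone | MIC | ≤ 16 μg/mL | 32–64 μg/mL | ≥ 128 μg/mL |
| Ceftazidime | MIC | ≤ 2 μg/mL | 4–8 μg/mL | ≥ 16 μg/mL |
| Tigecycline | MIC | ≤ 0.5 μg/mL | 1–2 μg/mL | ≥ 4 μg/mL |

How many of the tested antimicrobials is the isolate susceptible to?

Nitrofurantoin: 128 μg/mL is ≥ 1 μg/mL → Resistant
Chloramphenicol 0.06 μg/mL: ≤ 4 μg/mL → Susceptible
Tigecycline (1 μg/mL) in 1–2 μg/mL ⇒ I
Ceftazidime 32 μg/mL: ≥ 16 μg/mL ⇒ R
Daptomycin: 0.03 μg/mL is ≤ 0.5 μg/mL — S
Ceftriaxone 128 μg/mL: ≥ 128 μg/mL → resistant
Azithromycin: 16 μg/mL is ≤ 16 μg/mL → S
Susceptible: 3

3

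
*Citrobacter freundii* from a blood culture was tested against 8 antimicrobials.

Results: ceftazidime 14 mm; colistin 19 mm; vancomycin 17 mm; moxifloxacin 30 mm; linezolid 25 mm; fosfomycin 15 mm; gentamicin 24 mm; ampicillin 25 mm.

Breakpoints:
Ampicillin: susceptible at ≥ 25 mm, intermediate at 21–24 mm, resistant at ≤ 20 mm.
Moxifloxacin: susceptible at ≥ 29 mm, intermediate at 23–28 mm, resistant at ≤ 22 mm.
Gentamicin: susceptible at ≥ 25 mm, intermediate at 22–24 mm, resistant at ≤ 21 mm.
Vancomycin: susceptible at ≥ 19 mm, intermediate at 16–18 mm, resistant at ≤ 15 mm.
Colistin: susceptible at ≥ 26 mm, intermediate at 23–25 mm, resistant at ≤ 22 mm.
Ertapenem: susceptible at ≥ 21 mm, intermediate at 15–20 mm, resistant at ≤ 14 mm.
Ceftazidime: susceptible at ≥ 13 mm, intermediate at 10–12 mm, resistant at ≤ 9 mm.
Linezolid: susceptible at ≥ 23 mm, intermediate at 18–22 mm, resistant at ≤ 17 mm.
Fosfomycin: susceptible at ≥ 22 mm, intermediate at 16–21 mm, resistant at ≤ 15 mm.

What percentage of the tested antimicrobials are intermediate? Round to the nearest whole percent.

25%

Ceftazidime: 14 mm is ≥ 13 mm — S
Colistin (19 mm) ≤ 22 mm ⇒ Resistant
Vancomycin (17 mm) in 16–18 mm — intermediate
Moxifloxacin 30 mm: ≥ 29 mm — susceptible
Linezolid 25 mm: ≥ 23 mm → S
Fosfomycin: 15 mm is ≤ 15 mm — Resistant
Gentamicin: 24 mm is in 22–24 mm ⇒ I
Ampicillin 25 mm: ≥ 25 mm — susceptible
Intermediate: 2/8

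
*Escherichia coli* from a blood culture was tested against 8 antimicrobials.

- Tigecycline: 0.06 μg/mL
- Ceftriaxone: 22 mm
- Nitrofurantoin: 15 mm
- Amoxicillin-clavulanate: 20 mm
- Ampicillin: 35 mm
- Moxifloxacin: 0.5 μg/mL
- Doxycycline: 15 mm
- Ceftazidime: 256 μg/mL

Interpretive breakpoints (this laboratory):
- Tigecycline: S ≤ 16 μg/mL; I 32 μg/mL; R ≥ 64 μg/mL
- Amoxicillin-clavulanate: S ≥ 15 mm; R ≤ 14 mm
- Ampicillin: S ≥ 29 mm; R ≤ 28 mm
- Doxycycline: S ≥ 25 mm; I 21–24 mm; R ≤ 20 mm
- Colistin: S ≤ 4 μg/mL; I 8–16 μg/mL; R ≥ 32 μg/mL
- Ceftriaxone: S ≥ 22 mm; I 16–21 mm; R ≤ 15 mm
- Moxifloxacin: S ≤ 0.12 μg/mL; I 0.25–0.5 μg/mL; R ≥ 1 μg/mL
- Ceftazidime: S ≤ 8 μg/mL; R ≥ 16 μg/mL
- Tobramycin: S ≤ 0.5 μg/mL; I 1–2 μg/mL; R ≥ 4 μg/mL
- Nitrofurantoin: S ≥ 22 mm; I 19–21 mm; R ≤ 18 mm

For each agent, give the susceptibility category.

S, S, R, S, S, I, R, R

Tigecycline: 0.06 μg/mL is ≤ 16 μg/mL ⇒ Susceptible
Ceftriaxone (22 mm) ≥ 22 mm ⇒ S
Nitrofurantoin 15 mm: ≤ 18 mm — R
Amoxicillin-clavulanate (20 mm) ≥ 15 mm → susceptible
Ampicillin: 35 mm is ≥ 29 mm — susceptible
Moxifloxacin: 0.5 μg/mL is in 0.25–0.5 μg/mL → intermediate
Doxycycline (15 mm) ≤ 20 mm → Resistant
Ceftazidime: 256 μg/mL is ≥ 16 μg/mL — R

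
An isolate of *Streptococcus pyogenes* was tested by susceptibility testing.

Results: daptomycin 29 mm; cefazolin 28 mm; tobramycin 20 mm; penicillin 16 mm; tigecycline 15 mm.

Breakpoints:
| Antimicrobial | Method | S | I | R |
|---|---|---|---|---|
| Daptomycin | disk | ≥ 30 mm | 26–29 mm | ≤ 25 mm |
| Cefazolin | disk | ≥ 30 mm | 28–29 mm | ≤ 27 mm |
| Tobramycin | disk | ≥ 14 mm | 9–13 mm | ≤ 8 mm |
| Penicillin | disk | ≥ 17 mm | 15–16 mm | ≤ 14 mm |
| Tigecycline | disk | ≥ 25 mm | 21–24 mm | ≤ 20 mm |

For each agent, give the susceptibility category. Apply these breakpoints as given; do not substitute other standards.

I, I, S, I, R

Daptomycin (29 mm) in 26–29 mm → I
Cefazolin (28 mm) in 28–29 mm ⇒ Intermediate
Tobramycin (20 mm) ≥ 14 mm — susceptible
Penicillin 16 mm: in 15–16 mm — Intermediate
Tigecycline 15 mm: ≤ 20 mm ⇒ resistant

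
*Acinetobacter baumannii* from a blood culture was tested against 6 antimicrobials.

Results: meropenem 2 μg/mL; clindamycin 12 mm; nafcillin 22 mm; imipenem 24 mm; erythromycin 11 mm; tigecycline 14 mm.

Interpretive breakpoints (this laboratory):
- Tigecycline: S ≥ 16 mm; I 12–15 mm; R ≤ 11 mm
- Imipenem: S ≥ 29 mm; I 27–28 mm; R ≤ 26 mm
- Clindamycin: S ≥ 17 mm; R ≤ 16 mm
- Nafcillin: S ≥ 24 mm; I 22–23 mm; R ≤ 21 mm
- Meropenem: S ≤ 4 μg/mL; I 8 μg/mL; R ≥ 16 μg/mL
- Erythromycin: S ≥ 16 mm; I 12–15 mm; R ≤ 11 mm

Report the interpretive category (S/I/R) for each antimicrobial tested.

Meropenem (2 μg/mL) ≤ 4 μg/mL → Susceptible
Clindamycin (12 mm) ≤ 16 mm — Resistant
Nafcillin (22 mm) in 22–23 mm → I
Imipenem (24 mm) ≤ 26 mm — Resistant
Erythromycin (11 mm) ≤ 11 mm ⇒ resistant
Tigecycline 14 mm: in 12–15 mm ⇒ I

S, R, I, R, R, I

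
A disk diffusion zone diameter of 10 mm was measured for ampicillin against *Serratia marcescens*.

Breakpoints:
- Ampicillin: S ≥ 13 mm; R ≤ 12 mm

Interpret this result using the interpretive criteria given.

Resistant

Ampicillin: 10 mm is ≤ 12 mm — R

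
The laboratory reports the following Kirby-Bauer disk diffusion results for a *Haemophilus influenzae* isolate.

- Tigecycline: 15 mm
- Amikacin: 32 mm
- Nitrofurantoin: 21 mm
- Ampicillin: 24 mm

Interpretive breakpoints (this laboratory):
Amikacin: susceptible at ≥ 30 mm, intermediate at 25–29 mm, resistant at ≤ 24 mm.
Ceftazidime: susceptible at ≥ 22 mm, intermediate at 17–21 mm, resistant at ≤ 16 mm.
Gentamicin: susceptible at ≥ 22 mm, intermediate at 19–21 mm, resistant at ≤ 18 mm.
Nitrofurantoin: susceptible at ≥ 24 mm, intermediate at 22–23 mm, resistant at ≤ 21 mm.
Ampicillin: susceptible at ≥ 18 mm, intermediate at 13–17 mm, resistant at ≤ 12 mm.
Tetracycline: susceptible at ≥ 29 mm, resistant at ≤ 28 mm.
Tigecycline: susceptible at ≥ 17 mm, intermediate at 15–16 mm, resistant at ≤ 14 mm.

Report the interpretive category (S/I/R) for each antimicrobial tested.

Tigecycline 15 mm: in 15–16 mm → Intermediate
Amikacin (32 mm) ≥ 30 mm — Susceptible
Nitrofurantoin: 21 mm is ≤ 21 mm → R
Ampicillin: 24 mm is ≥ 18 mm ⇒ susceptible

I, S, R, S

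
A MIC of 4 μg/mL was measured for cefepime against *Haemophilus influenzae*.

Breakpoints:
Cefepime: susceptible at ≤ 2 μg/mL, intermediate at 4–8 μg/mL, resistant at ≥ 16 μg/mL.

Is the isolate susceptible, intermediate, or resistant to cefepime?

Intermediate

Cefepime: 4 μg/mL is in 4–8 μg/mL → I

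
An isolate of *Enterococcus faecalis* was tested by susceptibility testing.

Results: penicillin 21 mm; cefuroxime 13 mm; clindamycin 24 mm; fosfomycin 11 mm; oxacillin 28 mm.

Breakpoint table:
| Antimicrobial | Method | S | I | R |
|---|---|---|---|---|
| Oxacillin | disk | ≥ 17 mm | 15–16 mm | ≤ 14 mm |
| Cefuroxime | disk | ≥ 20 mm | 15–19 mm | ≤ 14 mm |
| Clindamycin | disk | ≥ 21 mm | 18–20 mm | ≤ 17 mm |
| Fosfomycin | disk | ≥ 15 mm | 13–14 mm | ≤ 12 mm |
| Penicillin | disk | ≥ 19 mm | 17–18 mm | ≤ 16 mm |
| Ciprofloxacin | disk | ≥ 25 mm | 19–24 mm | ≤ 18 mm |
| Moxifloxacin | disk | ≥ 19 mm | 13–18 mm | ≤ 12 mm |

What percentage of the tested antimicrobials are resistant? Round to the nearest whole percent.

40%

Penicillin 21 mm: ≥ 19 mm ⇒ susceptible
Cefuroxime (13 mm) ≤ 14 mm → Resistant
Clindamycin 24 mm: ≥ 21 mm — Susceptible
Fosfomycin 11 mm: ≤ 12 mm → resistant
Oxacillin 28 mm: ≥ 17 mm — susceptible
Resistant: 2/5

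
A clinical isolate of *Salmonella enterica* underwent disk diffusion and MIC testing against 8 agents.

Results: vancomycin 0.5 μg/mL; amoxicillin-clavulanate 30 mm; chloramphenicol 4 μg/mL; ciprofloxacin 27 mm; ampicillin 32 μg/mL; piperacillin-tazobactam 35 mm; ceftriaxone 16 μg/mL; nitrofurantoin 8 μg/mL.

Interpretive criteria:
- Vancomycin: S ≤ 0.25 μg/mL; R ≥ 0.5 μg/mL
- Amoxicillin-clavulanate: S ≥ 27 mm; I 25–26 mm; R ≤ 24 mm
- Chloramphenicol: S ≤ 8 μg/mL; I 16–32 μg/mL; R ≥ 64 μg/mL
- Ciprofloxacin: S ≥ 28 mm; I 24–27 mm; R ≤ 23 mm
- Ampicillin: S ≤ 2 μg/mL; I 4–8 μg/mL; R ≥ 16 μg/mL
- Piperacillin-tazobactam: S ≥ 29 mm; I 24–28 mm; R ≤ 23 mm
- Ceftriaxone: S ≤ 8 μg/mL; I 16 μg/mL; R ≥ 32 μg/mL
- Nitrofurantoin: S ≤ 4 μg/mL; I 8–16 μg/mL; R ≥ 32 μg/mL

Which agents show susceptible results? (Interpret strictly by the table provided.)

Vancomycin: 0.5 μg/mL is ≥ 0.5 μg/mL → resistant
Amoxicillin-clavulanate: 30 mm is ≥ 27 mm — susceptible
Chloramphenicol: 4 μg/mL is ≤ 8 μg/mL → susceptible
Ciprofloxacin 27 mm: in 24–27 mm ⇒ intermediate
Ampicillin 32 μg/mL: ≥ 16 μg/mL — resistant
Piperacillin-tazobactam: 35 mm is ≥ 29 mm — susceptible
Ceftriaxone 16 μg/mL: = 16 μg/mL → Intermediate
Nitrofurantoin: 8 μg/mL is in 8–16 μg/mL → Intermediate

amoxicillin-clavulanate, chloramphenicol, piperacillin-tazobactam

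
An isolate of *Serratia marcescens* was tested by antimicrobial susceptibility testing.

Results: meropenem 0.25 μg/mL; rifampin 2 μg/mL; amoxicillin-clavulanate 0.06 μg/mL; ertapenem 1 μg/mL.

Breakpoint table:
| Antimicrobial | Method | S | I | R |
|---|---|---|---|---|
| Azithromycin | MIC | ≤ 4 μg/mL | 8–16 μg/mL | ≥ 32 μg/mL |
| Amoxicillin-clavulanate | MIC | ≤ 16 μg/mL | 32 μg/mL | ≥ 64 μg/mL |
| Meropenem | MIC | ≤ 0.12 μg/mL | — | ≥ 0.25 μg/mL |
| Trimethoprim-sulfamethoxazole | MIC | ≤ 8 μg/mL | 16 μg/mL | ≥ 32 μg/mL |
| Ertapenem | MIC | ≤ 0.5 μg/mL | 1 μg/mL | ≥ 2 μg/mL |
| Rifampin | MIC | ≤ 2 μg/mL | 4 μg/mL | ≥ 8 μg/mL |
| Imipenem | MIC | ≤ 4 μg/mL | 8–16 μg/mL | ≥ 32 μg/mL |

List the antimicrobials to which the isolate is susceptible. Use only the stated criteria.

rifampin, amoxicillin-clavulanate

Meropenem (0.25 μg/mL) ≥ 0.25 μg/mL — Resistant
Rifampin: 2 μg/mL is ≤ 2 μg/mL ⇒ susceptible
Amoxicillin-clavulanate: 0.06 μg/mL is ≤ 16 μg/mL ⇒ Susceptible
Ertapenem 1 μg/mL: = 1 μg/mL — intermediate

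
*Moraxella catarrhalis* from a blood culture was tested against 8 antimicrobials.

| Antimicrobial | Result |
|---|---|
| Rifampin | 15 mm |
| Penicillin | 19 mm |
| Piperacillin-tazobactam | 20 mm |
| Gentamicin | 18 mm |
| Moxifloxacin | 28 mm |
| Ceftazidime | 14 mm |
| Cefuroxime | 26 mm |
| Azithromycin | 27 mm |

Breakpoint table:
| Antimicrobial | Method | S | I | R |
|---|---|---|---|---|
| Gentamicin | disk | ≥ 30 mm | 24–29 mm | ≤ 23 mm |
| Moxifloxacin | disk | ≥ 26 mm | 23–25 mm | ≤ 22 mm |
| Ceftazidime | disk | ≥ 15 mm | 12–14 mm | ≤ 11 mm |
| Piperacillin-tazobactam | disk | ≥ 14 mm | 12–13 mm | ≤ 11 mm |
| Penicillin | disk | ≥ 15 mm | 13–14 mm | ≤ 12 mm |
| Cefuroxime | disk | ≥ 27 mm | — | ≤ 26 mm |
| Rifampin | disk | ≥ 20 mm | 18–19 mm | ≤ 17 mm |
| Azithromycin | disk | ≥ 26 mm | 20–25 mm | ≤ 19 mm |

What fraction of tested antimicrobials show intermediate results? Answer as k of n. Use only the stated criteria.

Rifampin (15 mm) ≤ 17 mm — Resistant
Penicillin: 19 mm is ≥ 15 mm ⇒ susceptible
Piperacillin-tazobactam 20 mm: ≥ 14 mm ⇒ S
Gentamicin: 18 mm is ≤ 23 mm ⇒ Resistant
Moxifloxacin 28 mm: ≥ 26 mm ⇒ Susceptible
Ceftazidime 14 mm: in 12–14 mm — intermediate
Cefuroxime (26 mm) ≤ 26 mm — Resistant
Azithromycin: 27 mm is ≥ 26 mm — susceptible
Intermediate: 1/8

1 of 8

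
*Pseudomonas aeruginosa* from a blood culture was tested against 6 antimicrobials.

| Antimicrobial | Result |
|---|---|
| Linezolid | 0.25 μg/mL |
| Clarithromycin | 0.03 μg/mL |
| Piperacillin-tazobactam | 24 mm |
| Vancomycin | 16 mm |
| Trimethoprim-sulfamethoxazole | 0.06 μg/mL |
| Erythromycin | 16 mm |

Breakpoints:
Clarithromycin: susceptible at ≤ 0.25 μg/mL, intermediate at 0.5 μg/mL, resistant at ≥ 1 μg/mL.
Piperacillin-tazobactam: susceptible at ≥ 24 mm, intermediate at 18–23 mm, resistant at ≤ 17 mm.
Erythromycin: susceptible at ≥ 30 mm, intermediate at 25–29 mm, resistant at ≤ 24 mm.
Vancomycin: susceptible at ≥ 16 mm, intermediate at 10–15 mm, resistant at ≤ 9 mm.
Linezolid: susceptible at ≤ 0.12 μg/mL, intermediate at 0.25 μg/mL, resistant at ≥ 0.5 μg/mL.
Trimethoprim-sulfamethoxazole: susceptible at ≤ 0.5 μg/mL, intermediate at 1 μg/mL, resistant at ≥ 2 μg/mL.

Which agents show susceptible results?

Linezolid 0.25 μg/mL: = 0.25 μg/mL → I
Clarithromycin (0.03 μg/mL) ≤ 0.25 μg/mL → Susceptible
Piperacillin-tazobactam (24 mm) ≥ 24 mm ⇒ Susceptible
Vancomycin: 16 mm is ≥ 16 mm ⇒ S
Trimethoprim-sulfamethoxazole (0.06 μg/mL) ≤ 0.5 μg/mL ⇒ S
Erythromycin: 16 mm is ≤ 24 mm — R

clarithromycin, piperacillin-tazobactam, vancomycin, trimethoprim-sulfamethoxazole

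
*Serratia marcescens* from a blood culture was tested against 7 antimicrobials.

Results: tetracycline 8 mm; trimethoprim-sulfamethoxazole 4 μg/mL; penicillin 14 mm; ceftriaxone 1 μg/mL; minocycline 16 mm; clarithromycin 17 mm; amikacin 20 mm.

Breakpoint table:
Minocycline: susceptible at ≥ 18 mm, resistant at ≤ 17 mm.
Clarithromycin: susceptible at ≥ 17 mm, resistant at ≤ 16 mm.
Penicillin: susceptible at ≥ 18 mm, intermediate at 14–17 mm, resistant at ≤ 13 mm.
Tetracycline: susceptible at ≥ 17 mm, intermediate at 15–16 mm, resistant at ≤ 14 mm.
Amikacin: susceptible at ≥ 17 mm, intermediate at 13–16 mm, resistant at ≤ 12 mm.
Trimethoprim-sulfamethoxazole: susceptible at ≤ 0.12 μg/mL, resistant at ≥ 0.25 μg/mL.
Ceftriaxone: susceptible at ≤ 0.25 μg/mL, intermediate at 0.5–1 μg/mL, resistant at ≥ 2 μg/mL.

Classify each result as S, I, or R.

Tetracycline: 8 mm is ≤ 14 mm ⇒ resistant
Trimethoprim-sulfamethoxazole 4 μg/mL: ≥ 0.25 μg/mL → Resistant
Penicillin: 14 mm is in 14–17 mm — intermediate
Ceftriaxone 1 μg/mL: in 0.5–1 μg/mL → intermediate
Minocycline (16 mm) ≤ 17 mm → resistant
Clarithromycin: 17 mm is ≥ 17 mm → S
Amikacin (20 mm) ≥ 17 mm — susceptible

R, R, I, I, R, S, S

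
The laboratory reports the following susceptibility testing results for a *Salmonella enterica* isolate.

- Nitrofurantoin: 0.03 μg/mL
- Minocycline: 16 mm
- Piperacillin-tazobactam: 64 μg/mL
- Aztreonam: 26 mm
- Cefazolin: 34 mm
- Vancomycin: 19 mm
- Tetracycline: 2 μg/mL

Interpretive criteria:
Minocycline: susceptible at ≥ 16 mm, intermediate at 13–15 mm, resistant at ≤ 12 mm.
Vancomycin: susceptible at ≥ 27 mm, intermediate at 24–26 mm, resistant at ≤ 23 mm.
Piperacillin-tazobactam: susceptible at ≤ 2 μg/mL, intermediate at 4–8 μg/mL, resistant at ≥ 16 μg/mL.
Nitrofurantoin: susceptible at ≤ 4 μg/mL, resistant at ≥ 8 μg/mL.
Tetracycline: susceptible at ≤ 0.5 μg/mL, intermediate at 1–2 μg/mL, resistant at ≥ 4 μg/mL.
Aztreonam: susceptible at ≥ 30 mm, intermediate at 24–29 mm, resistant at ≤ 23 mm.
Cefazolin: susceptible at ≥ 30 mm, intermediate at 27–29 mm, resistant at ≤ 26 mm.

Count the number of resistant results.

2

Nitrofurantoin 0.03 μg/mL: ≤ 4 μg/mL → susceptible
Minocycline 16 mm: ≥ 16 mm → S
Piperacillin-tazobactam 64 μg/mL: ≥ 16 μg/mL — R
Aztreonam 26 mm: in 24–29 mm — Intermediate
Cefazolin (34 mm) ≥ 30 mm ⇒ S
Vancomycin: 19 mm is ≤ 23 mm ⇒ Resistant
Tetracycline: 2 μg/mL is in 1–2 μg/mL ⇒ intermediate
Resistant: 2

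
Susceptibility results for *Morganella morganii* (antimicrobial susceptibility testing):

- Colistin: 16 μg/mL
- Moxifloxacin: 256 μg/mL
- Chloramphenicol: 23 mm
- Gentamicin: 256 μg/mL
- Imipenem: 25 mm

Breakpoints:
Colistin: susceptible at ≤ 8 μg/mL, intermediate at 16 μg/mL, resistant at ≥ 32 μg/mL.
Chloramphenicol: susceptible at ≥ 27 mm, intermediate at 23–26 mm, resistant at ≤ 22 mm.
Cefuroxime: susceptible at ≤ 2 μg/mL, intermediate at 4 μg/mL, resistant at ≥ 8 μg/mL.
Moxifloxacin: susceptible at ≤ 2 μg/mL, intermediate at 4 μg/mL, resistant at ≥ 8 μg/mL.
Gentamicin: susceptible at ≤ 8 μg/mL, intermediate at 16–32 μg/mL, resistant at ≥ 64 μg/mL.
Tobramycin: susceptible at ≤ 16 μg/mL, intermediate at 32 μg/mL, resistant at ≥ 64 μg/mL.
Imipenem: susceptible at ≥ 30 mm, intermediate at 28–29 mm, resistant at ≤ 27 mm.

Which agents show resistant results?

moxifloxacin, gentamicin, imipenem

Colistin 16 μg/mL: = 16 μg/mL — I
Moxifloxacin 256 μg/mL: ≥ 8 μg/mL ⇒ R
Chloramphenicol (23 mm) in 23–26 mm — intermediate
Gentamicin (256 μg/mL) ≥ 64 μg/mL — Resistant
Imipenem (25 mm) ≤ 27 mm — resistant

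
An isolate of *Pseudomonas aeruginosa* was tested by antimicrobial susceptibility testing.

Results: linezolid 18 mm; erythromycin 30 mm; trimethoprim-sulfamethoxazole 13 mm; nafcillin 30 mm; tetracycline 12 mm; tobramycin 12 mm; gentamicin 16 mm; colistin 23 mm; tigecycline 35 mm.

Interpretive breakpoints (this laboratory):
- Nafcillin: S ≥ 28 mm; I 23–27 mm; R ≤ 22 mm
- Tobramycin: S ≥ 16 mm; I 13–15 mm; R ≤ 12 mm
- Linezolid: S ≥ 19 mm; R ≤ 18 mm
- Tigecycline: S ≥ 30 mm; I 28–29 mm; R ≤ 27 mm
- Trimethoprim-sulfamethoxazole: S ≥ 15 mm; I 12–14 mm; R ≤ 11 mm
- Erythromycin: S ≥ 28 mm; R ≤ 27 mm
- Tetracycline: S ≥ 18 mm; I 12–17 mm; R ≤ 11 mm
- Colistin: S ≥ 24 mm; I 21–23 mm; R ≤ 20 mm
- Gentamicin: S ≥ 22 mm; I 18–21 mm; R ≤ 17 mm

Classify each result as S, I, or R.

R, S, I, S, I, R, R, I, S

Linezolid: 18 mm is ≤ 18 mm ⇒ Resistant
Erythromycin 30 mm: ≥ 28 mm → Susceptible
Trimethoprim-sulfamethoxazole (13 mm) in 12–14 mm ⇒ Intermediate
Nafcillin (30 mm) ≥ 28 mm — Susceptible
Tetracycline (12 mm) in 12–17 mm → I
Tobramycin: 12 mm is ≤ 12 mm ⇒ R
Gentamicin 16 mm: ≤ 17 mm — resistant
Colistin 23 mm: in 21–23 mm → I
Tigecycline (35 mm) ≥ 30 mm — Susceptible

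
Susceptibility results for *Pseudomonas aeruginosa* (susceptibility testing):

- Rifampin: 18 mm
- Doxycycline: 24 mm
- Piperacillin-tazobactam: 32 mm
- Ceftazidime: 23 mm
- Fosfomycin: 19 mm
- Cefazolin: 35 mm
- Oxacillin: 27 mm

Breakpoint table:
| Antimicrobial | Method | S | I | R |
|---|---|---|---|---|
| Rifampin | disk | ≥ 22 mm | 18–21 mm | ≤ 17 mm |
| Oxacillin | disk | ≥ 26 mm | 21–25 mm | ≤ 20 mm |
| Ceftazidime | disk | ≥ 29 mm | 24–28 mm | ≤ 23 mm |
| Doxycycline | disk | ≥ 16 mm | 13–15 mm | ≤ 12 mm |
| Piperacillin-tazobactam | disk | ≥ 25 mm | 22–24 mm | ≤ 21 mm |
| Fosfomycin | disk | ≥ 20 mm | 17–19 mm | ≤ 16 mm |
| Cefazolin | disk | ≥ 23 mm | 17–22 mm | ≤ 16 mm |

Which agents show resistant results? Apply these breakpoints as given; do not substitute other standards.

Rifampin (18 mm) in 18–21 mm → intermediate
Doxycycline: 24 mm is ≥ 16 mm — Susceptible
Piperacillin-tazobactam (32 mm) ≥ 25 mm → susceptible
Ceftazidime (23 mm) ≤ 23 mm → Resistant
Fosfomycin (19 mm) in 17–19 mm — I
Cefazolin: 35 mm is ≥ 23 mm — Susceptible
Oxacillin 27 mm: ≥ 26 mm → Susceptible

ceftazidime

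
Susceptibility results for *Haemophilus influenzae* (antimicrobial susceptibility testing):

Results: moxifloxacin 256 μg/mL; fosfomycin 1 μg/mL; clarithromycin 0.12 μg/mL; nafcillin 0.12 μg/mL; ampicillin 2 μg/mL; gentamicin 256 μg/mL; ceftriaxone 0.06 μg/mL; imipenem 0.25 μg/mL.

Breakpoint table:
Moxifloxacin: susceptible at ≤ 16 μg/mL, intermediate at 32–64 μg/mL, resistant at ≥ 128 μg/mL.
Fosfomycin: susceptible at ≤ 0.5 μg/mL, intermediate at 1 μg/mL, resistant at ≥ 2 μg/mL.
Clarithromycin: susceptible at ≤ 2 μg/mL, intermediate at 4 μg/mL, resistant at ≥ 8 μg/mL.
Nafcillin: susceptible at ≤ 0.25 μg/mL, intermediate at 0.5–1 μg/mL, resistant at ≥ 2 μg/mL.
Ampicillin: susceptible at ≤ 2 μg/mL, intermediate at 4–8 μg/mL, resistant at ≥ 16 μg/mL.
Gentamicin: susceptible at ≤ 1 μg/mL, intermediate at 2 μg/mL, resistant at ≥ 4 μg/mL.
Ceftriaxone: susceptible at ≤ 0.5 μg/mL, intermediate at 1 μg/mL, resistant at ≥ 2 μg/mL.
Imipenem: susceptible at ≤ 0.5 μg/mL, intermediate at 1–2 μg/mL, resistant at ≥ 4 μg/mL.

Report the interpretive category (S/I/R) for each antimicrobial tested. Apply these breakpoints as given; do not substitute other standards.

R, I, S, S, S, R, S, S

Moxifloxacin 256 μg/mL: ≥ 128 μg/mL → R
Fosfomycin (1 μg/mL) = 1 μg/mL → intermediate
Clarithromycin: 0.12 μg/mL is ≤ 2 μg/mL → S
Nafcillin (0.12 μg/mL) ≤ 0.25 μg/mL — Susceptible
Ampicillin 2 μg/mL: ≤ 2 μg/mL ⇒ susceptible
Gentamicin: 256 μg/mL is ≥ 4 μg/mL — Resistant
Ceftriaxone: 0.06 μg/mL is ≤ 0.5 μg/mL ⇒ Susceptible
Imipenem: 0.25 μg/mL is ≤ 0.5 μg/mL ⇒ Susceptible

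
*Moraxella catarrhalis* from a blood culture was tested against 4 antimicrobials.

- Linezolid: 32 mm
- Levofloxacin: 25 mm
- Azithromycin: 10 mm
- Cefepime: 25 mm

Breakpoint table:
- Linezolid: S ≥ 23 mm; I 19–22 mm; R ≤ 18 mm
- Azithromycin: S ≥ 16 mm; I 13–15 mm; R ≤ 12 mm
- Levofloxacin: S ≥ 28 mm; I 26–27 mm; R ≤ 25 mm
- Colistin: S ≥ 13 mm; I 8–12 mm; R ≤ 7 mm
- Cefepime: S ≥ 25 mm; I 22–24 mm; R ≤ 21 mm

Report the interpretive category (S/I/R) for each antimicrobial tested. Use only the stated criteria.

Linezolid 32 mm: ≥ 23 mm ⇒ S
Levofloxacin 25 mm: ≤ 25 mm ⇒ R
Azithromycin: 10 mm is ≤ 12 mm → R
Cefepime: 25 mm is ≥ 25 mm ⇒ Susceptible

S, R, R, S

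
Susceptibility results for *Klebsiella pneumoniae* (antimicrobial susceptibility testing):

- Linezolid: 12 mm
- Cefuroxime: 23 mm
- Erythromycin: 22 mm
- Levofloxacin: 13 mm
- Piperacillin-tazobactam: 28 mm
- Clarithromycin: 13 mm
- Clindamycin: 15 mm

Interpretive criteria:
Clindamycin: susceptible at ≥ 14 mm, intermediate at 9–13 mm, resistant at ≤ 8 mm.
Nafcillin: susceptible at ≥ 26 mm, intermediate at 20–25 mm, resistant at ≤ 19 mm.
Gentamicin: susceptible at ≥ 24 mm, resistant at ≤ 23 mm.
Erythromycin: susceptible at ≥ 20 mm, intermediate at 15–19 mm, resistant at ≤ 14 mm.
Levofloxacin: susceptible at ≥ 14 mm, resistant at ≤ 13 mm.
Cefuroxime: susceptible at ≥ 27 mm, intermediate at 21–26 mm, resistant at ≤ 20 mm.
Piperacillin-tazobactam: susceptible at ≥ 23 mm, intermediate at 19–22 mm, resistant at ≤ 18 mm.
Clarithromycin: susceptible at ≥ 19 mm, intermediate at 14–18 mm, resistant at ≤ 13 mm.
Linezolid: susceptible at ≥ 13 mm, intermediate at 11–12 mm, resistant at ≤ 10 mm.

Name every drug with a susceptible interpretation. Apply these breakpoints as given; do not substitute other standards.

erythromycin, piperacillin-tazobactam, clindamycin

Linezolid (12 mm) in 11–12 mm → Intermediate
Cefuroxime: 23 mm is in 21–26 mm ⇒ Intermediate
Erythromycin 22 mm: ≥ 20 mm ⇒ Susceptible
Levofloxacin (13 mm) ≤ 13 mm → R
Piperacillin-tazobactam (28 mm) ≥ 23 mm ⇒ susceptible
Clarithromycin 13 mm: ≤ 13 mm → R
Clindamycin: 15 mm is ≥ 14 mm → susceptible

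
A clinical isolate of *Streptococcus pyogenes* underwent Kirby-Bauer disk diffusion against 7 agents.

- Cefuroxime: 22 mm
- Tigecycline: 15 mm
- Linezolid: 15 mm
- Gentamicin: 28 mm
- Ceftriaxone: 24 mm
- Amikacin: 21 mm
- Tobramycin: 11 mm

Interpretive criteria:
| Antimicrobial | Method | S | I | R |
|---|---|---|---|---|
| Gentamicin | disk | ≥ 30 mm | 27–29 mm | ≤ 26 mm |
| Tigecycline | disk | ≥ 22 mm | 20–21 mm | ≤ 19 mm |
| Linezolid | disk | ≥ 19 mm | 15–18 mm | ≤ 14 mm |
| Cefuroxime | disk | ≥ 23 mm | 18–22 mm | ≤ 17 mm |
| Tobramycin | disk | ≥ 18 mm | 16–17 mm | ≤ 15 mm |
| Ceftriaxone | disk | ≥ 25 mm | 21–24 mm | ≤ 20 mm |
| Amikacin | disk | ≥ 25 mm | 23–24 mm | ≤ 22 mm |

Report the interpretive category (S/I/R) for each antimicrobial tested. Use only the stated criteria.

Cefuroxime (22 mm) in 18–22 mm — I
Tigecycline: 15 mm is ≤ 19 mm ⇒ R
Linezolid (15 mm) in 15–18 mm → I
Gentamicin (28 mm) in 27–29 mm → Intermediate
Ceftriaxone 24 mm: in 21–24 mm → Intermediate
Amikacin 21 mm: ≤ 22 mm ⇒ Resistant
Tobramycin 11 mm: ≤ 15 mm — resistant

I, R, I, I, I, R, R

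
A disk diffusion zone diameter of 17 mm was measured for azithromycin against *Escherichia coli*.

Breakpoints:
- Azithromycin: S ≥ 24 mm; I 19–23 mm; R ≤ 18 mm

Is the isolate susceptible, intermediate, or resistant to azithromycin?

R

Azithromycin 17 mm: ≤ 18 mm → resistant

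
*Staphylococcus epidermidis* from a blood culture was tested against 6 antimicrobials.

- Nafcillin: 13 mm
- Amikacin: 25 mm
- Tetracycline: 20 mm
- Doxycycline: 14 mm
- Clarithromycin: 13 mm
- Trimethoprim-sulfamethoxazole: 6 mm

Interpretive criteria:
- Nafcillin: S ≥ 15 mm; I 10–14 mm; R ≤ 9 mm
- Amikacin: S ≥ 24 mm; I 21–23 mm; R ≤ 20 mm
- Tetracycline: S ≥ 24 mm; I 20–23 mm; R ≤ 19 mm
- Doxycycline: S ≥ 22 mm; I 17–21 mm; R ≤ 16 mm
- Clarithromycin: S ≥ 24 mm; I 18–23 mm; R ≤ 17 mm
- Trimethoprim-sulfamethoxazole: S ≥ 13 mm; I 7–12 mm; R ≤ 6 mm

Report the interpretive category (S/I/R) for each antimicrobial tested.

Nafcillin: 13 mm is in 10–14 mm → I
Amikacin: 25 mm is ≥ 24 mm — S
Tetracycline: 20 mm is in 20–23 mm ⇒ I
Doxycycline (14 mm) ≤ 16 mm → R
Clarithromycin (13 mm) ≤ 17 mm — R
Trimethoprim-sulfamethoxazole (6 mm) ≤ 6 mm ⇒ R

I, S, I, R, R, R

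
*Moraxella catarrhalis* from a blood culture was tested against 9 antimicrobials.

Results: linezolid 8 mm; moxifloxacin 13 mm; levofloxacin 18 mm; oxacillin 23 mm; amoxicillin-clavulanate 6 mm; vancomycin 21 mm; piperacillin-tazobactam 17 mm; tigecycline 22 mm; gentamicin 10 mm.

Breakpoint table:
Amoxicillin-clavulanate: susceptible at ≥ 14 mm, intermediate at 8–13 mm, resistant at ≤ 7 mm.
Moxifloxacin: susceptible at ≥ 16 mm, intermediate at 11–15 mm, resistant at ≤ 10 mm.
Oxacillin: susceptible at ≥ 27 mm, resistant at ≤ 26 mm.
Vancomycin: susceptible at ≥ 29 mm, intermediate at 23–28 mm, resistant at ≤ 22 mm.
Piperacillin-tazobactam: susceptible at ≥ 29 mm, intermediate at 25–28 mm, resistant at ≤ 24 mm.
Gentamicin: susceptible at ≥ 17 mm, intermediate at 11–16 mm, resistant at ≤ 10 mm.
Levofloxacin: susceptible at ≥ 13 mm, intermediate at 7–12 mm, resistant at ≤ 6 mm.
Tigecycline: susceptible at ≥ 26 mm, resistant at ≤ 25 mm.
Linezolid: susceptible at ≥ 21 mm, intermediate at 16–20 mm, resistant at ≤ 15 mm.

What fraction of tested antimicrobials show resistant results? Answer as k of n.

7 of 9

Linezolid (8 mm) ≤ 15 mm — R
Moxifloxacin: 13 mm is in 11–15 mm — Intermediate
Levofloxacin 18 mm: ≥ 13 mm — susceptible
Oxacillin 23 mm: ≤ 26 mm ⇒ resistant
Amoxicillin-clavulanate: 6 mm is ≤ 7 mm ⇒ Resistant
Vancomycin: 21 mm is ≤ 22 mm — R
Piperacillin-tazobactam (17 mm) ≤ 24 mm ⇒ Resistant
Tigecycline 22 mm: ≤ 25 mm — R
Gentamicin 10 mm: ≤ 10 mm → R
Resistant: 7/9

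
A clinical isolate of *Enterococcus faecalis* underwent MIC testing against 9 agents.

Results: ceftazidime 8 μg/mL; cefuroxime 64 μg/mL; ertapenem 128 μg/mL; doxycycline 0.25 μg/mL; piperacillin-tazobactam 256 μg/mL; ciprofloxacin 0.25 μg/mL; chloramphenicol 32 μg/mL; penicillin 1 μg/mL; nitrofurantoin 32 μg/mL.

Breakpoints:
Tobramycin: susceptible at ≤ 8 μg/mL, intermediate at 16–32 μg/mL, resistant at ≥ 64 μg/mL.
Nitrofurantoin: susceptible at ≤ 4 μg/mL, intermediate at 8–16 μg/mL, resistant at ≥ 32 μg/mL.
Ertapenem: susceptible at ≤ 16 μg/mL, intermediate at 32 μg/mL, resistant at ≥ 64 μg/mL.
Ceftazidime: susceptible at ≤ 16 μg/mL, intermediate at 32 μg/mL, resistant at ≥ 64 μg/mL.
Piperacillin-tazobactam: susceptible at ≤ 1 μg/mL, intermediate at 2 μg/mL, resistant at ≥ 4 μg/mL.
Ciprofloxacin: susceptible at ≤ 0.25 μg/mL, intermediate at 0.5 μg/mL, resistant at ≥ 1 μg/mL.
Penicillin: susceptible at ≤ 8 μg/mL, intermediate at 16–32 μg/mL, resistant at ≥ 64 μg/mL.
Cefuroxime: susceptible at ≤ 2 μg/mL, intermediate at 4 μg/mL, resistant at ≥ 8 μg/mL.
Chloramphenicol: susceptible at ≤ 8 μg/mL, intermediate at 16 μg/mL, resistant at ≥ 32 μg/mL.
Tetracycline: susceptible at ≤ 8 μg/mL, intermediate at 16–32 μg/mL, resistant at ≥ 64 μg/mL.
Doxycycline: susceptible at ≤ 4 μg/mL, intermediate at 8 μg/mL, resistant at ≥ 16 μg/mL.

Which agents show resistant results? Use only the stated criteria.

cefuroxime, ertapenem, piperacillin-tazobactam, chloramphenicol, nitrofurantoin

Ceftazidime (8 μg/mL) ≤ 16 μg/mL — susceptible
Cefuroxime: 64 μg/mL is ≥ 8 μg/mL — resistant
Ertapenem: 128 μg/mL is ≥ 64 μg/mL → Resistant
Doxycycline (0.25 μg/mL) ≤ 4 μg/mL — Susceptible
Piperacillin-tazobactam: 256 μg/mL is ≥ 4 μg/mL → Resistant
Ciprofloxacin (0.25 μg/mL) ≤ 0.25 μg/mL — Susceptible
Chloramphenicol: 32 μg/mL is ≥ 32 μg/mL → R
Penicillin 1 μg/mL: ≤ 8 μg/mL → S
Nitrofurantoin (32 μg/mL) ≥ 32 μg/mL → resistant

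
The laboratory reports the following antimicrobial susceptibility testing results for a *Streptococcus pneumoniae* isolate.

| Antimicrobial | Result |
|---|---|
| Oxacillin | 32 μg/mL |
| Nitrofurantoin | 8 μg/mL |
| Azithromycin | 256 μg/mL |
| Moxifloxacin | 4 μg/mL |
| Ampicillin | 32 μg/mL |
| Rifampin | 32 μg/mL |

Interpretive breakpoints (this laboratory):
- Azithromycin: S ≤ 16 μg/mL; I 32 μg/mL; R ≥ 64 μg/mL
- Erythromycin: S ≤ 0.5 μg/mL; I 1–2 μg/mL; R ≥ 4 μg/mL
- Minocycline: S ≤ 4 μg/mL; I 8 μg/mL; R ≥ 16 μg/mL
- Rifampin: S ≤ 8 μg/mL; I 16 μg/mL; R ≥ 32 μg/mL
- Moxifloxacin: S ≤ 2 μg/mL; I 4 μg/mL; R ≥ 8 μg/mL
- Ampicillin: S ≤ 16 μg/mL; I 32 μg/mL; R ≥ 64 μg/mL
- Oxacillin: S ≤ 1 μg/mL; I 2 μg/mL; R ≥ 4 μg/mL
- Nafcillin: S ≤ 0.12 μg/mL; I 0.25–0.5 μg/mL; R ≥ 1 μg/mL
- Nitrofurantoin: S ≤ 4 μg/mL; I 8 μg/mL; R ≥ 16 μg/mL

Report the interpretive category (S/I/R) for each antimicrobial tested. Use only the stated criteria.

Oxacillin: 32 μg/mL is ≥ 4 μg/mL ⇒ resistant
Nitrofurantoin 8 μg/mL: = 8 μg/mL → intermediate
Azithromycin 256 μg/mL: ≥ 64 μg/mL — R
Moxifloxacin 4 μg/mL: = 4 μg/mL ⇒ intermediate
Ampicillin 32 μg/mL: = 32 μg/mL → Intermediate
Rifampin (32 μg/mL) ≥ 32 μg/mL ⇒ Resistant

R, I, R, I, I, R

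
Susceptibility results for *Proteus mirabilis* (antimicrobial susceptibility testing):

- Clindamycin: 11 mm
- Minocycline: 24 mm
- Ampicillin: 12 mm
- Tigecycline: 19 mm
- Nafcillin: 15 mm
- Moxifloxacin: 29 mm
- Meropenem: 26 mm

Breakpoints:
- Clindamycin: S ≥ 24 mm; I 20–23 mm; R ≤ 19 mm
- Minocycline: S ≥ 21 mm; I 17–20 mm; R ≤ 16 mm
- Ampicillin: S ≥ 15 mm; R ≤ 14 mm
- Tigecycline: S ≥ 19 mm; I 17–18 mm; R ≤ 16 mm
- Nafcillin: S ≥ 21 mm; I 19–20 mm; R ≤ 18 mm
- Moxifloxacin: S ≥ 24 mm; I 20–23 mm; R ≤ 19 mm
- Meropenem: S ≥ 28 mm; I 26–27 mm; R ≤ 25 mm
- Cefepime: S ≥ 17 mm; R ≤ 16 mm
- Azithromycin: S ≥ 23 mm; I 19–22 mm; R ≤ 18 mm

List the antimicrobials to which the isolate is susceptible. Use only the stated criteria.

Clindamycin 11 mm: ≤ 19 mm → Resistant
Minocycline: 24 mm is ≥ 21 mm ⇒ Susceptible
Ampicillin: 12 mm is ≤ 14 mm → Resistant
Tigecycline 19 mm: ≥ 19 mm — Susceptible
Nafcillin 15 mm: ≤ 18 mm ⇒ resistant
Moxifloxacin: 29 mm is ≥ 24 mm — susceptible
Meropenem 26 mm: in 26–27 mm ⇒ I

minocycline, tigecycline, moxifloxacin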